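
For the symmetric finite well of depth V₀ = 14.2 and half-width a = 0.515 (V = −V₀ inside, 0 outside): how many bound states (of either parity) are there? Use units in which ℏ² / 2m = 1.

The dimensionless depth is z₀ = a√(2mV₀)/ℏ = 0.515 × √(14.20) = 1.941.
The even/odd transcendental equations gain one root per π/2 in z₀, giving N = 1 + ⌊2z₀/π⌋ = 1 + ⌊1.235⌋ = 2.

N = 2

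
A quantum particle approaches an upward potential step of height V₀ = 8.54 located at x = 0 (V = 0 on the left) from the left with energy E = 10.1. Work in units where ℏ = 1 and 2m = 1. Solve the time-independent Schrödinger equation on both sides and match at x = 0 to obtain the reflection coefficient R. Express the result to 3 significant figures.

R = 0.190

The wavenumbers are k₁ = √(2mE)/ℏ = 3.178 on the left and k₂ = √(2m(E − V₀))/ℏ = 1.249 on the right.
Continuity of ψ and ψ′ at the step yields the reflection amplitude r = (k₁ − k₂)/(k₁ + k₂) = 0.4357; thus R = |r|² = 0.1899, T = 0.8101.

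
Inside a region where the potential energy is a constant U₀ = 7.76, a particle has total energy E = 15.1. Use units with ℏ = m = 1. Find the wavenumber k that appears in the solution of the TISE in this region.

With E > U₀ the solution is oscillatory, ψ ∝ e^{±ikx} with k = √(2m(E − U₀))/ℏ.
k = √(2 × 1 × 7.34) = 3.831.

k = 3.83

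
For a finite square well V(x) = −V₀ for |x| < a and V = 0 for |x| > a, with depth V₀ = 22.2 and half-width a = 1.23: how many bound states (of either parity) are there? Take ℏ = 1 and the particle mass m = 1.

The dimensionless depth is z₀ = a√(2mV₀)/ℏ = 1.23 × √(44.40) = 8.196.
The even/odd transcendental equations gain one root per π/2 in z₀, giving N = 1 + ⌊2z₀/π⌋ = 1 + ⌊5.218⌋ = 6.

N = 6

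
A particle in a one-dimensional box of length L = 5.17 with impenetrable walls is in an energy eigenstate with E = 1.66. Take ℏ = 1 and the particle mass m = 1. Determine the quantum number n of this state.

From E_n = n²π²ℏ²/(2mL²) invert to n = √(2mL²E)/(πℏ).
n = (5.17/π) × √(2 × 1 × 1.66) = 2.999 → n = 3.

n = 3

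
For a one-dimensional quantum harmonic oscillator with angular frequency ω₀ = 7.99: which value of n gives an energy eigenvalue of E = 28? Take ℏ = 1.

E_n = ℏω₀(n + ½) ⇒ n = E/(ℏω₀) − ½ = 28/7.99 − 0.5 = 3.004 → n = 3.

n = 3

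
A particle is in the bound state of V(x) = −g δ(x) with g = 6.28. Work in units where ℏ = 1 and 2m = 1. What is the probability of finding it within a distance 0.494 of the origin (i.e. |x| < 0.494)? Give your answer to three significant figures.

P = 0.955

The normalised bound state is ψ = √κ e^{−κ|x|} with κ = mg/ℏ² = 3.140.
P(|x| < d) = ∫_{−d}^{d} κ e^{−2κ|x|} dx = 1 − e^{−2κd} = 1 − e^{−3.102} = 0.9551.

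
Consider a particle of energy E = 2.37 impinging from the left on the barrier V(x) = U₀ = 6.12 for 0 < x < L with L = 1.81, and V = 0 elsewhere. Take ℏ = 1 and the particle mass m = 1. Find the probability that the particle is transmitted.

E < U₀: inside the barrier ψ ∝ e^{±κx} with κ = √(2m(U₀ − E))/ℏ = 2.739.
κL = 4.957, sinh(κL) = 71.07.
Matching ψ, ψ′ at both faces gives T = [1 + U₀² sinh²(κL) / (4E(U₀ − E))]⁻¹ = 1/5323 = 0.000188.

T = 0.000188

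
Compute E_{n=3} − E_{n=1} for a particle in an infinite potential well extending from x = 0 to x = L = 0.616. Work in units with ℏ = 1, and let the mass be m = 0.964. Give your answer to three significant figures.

E_n = n²π²ℏ²/(2mL²), so ΔE = (3² − 1²) π²ℏ²/(2mL²).
ΔE = 8 × π² / (2 × 0.964 × 0.616²) = 107.9.

ΔE = 108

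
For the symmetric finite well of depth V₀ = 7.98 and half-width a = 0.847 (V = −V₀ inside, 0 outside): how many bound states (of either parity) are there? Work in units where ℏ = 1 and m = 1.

The dimensionless depth is z₀ = a√(2mV₀)/ℏ = 0.847 × √(15.96) = 3.384.
A new bound state (alternating even/odd) appears each time z₀ passes a multiple of π/2, so N = ⌊2z₀/π⌋ + 1 = ⌊2.154⌋ + 1 = 3.

N = 3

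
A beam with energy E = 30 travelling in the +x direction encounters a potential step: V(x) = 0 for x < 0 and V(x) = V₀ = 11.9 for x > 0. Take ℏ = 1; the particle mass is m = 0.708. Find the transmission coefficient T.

On each side the TISE gives plane waves with k = √(2m(E − V))/ℏ: k₁ = √(2·0.708·30) = 6.518, k₂ = √(2·0.708·18.1) = 5.063.
Matching ψ and ψ′ at x = 0 gives r = (k₁ − k₂)/(k₁ + k₂), so R = r² = 0.01579 and T = 1 − R = 0.9842.

T = 0.984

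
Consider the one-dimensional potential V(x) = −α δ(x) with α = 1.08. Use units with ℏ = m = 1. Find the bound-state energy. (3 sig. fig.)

E = -0.583

For x ≠ 0 the bound state is ψ ∝ e^{−κ|x|}; integrating the TISE across the delta gives the cusp condition 2κ = 2mα/ℏ², so κ = 1.080.
Then E = −ℏ²κ²/(2m) = −mα²/(2ℏ²) = -0.5832.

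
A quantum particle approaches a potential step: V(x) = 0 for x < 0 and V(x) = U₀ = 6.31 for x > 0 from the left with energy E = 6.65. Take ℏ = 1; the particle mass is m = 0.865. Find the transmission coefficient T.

T = 0.602

The wavenumbers are k₁ = √(2mE)/ℏ = 3.392 on the left and k₂ = √(2m(E − U₀))/ℏ = 0.7669 on the right.
Continuity of ψ and ψ′ at the step yields the reflection amplitude r = (k₁ − k₂)/(k₁ + k₂) = 0.6312; thus R = |r|² = 0.3984, T = 0.6016.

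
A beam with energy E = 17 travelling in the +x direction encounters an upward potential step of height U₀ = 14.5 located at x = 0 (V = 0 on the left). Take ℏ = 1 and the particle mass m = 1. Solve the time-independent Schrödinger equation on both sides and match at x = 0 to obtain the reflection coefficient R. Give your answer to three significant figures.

On each side the TISE gives plane waves with k = √(2m(E − V))/ℏ: k₁ = √(2·1·17) = 5.831, k₂ = √(2·1·2.5) = 2.236.
Continuity of ψ and ψ′ at the step yields the reflection amplitude r = (k₁ − k₂)/(k₁ + k₂) = 0.4456; thus R = |r|² = 0.1986, T = 0.8014.

R = 0.199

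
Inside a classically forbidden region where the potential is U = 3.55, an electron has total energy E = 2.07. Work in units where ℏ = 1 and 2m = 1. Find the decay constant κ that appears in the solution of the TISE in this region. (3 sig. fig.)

κ = 1.22

Since E < U the TISE in this region is ψ'' = κ²ψ with κ = √(2m(U − E))/ℏ.
κ = √(2 × 0.5 × 1.48) = 1.217.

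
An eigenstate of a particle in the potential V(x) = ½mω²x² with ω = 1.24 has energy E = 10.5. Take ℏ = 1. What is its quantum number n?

n = 8

E_n = ℏω(n + ½) ⇒ n = E/(ℏω) − ½ = 10.5/1.24 − 0.5 = 7.968 → n = 8.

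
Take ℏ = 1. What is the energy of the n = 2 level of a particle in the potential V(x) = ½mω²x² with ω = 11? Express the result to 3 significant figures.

The oscillator eigenvalues are E_n = ℏω(n + ½), so E_2 = 11 × 2.5 = 27.50.

E = 27.5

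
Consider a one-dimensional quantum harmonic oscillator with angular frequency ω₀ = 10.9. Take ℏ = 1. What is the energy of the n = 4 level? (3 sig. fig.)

The oscillator eigenvalues are E_n = ℏω₀(n + ½), so E_4 = 10.9 × 4.5 = 49.05.

E = 49.1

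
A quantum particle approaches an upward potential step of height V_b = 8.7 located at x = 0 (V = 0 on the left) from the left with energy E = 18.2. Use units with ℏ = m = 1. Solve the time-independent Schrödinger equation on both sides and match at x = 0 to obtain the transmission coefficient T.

On each side the TISE gives plane waves with k = √(2m(E − V))/ℏ: k₁ = √(2·1·18.2) = 6.033, k₂ = √(2·1·9.5) = 4.359.
Matching ψ and ψ′ at x = 0 gives r = (k₁ − k₂)/(k₁ + k₂), so R = r² = 0.02596 and T = 1 − R = 0.9740.

T = 0.974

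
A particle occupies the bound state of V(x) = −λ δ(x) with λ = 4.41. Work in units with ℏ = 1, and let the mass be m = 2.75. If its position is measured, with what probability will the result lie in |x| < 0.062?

P = 0.778

The normalised bound state is ψ = √κ e^{−κ|x|} with κ = mλ/ℏ² = 12.13.
P(|x| < d) = ∫_{−d}^{d} κ e^{−2κ|x|} dx = 1 − e^{−2κd} = 1 − e^{−1.504} = 0.7777.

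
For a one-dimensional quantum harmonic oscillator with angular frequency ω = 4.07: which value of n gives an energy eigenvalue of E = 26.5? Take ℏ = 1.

n = 6

Invert E_n = (n + ½)ℏω: n = E/ℏω − ½ = 6.011, so n = 6.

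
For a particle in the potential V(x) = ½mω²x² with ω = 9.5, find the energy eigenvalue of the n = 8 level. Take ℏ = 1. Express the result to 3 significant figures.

The oscillator eigenvalues are E_n = ℏω(n + ½), so E_8 = 9.5 × 8.5 = 80.75.

E = 80.8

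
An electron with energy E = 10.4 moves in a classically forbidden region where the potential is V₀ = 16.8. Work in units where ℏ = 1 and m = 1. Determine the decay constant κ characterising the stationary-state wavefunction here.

Since E < V₀ the TISE in this region is ψ'' = κ²ψ with κ = √(2m(V₀ − E))/ℏ.
κ = √(2 × 1 × 6.4) = 3.578.

κ = 3.58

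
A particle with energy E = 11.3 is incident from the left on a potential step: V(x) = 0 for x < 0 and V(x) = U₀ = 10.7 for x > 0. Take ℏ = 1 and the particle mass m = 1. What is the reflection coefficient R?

R = 0.391

On each side the TISE gives plane waves with k = √(2m(E − V))/ℏ: k₁ = √(2·1·11.3) = 4.754, k₂ = √(2·1·0.6) = 1.095.
Matching ψ and ψ′ at x = 0 gives r = (k₁ − k₂)/(k₁ + k₂), so R = r² = 0.3912 and T = 1 − R = 0.6088.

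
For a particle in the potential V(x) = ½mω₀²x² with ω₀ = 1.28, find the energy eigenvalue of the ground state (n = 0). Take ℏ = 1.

The oscillator eigenvalues are E_n = ℏω₀(n + ½), so E_0 = 1.28 × 0.5 = 0.6400.

E = 0.640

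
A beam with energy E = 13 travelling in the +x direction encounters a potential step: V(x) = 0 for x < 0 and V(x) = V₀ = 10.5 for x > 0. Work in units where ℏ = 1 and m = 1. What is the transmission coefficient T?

T = 0.848

The wavenumbers are k₁ = √(2mE)/ℏ = 5.099 on the left and k₂ = √(2m(E − V₀))/ℏ = 2.236 on the right.
Matching ψ and ψ′ at x = 0 gives r = (k₁ − k₂)/(k₁ + k₂), so R = r² = 0.1523 and T = 1 − R = 0.8477.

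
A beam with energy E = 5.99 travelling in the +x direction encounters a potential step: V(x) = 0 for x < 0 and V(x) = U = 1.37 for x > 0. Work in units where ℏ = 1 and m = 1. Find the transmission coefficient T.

T = 0.996

On each side the TISE gives plane waves with k = √(2m(E − V))/ℏ: k₁ = √(2·1·5.99) = 3.461, k₂ = √(2·1·4.62) = 3.040.
Matching ψ and ψ′ at x = 0 gives r = (k₁ − k₂)/(k₁ + k₂), so R = r² = 0.004203 and T = 1 − R = 0.9958.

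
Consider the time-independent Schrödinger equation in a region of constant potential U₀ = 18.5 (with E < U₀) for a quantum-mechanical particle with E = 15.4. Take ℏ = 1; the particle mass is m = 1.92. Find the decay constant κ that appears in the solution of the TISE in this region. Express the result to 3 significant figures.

κ = 3.45

Since E < U₀ the TISE in this region is ψ'' = κ²ψ with κ = √(2m(U₀ − E))/ℏ.
κ = √(2 × 1.92 × 3.1) = 3.450.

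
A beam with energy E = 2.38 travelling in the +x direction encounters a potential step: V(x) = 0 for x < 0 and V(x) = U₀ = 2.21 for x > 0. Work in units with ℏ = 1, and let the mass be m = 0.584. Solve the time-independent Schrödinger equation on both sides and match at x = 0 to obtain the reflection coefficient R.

R = 0.334

The wavenumbers are k₁ = √(2mE)/ℏ = 1.667 on the left and k₂ = √(2m(E − U₀))/ℏ = 0.4456 on the right.
Matching ψ and ψ′ at x = 0 gives r = (k₁ − k₂)/(k₁ + k₂), so R = r² = 0.3343 and T = 1 − R = 0.6657.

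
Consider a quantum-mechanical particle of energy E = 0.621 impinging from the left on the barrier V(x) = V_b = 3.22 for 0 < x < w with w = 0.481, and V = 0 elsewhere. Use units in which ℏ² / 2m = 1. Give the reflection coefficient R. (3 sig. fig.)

R = 0.540

Since E < V_b the interior solution is evanescent with decay constant κ = √(2m(V_b − E))/ℏ = 1.612.
κw = 0.7754, sinh(κw) = 0.8555.
The exact tunnelling result is T⁻¹ = 1 + V_b² sinh²(κw) / [4E(V_b − E)] = 2.175, so T = 0.460.
R = 1 − T = 0.540.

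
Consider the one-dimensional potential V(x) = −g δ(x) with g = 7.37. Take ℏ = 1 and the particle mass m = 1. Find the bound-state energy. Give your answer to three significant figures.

For x ≠ 0 the bound state is ψ ∝ e^{−κ|x|}; integrating the TISE across the delta gives the cusp condition 2κ = 2mg/ℏ², so κ = 7.370.
Then E = −ℏ²κ²/(2m) = −mg²/(2ℏ²) = -27.16.

E = -27.2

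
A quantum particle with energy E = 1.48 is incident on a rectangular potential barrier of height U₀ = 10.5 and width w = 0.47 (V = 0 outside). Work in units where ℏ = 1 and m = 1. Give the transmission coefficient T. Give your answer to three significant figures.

Since E < U₀ the interior solution is evanescent with decay constant κ = √(2m(U₀ − E))/ℏ = 4.247.
κw = 1.996, sinh(κw) = 3.613.
Matching ψ, ψ′ at both faces gives T = [1 + U₀² sinh²(κw) / (4E(U₀ − E))]⁻¹ = 1/27.95 = 0.0358.

T = 0.0358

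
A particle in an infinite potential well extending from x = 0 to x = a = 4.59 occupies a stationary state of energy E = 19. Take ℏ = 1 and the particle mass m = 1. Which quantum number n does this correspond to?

n = 9

For an infinite well E_n = n²π²ℏ²/(2ma²), so n = (a/πℏ)√(2mE).
n = (4.59/π) × √(2 × 1 × 19) = 9.006 → n = 9.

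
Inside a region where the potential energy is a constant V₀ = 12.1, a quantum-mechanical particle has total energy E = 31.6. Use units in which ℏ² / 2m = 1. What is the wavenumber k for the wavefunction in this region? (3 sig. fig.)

k = 4.42

With E > V₀ the solution is oscillatory, ψ ∝ e^{±ikx} with k = √(2m(E − V₀))/ℏ.
k = √(2 × 0.5 × 19.5) = 4.416.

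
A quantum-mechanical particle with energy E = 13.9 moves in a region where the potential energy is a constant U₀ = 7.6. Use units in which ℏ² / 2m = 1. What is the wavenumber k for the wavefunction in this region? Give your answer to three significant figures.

With E > U₀ the solution is oscillatory, ψ ∝ e^{±ikx} with k = √(2m(E − U₀))/ℏ.
k = √(2 × 0.5 × 6.3) = 2.510.

k = 2.51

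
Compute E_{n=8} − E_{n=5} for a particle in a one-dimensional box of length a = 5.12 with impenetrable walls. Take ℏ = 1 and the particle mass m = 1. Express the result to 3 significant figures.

ΔE = 7.34

E_n = n²π²ℏ²/(2ma²), so ΔE = (8² − 5²) π²ℏ²/(2ma²).
ΔE = 39 × π² / (2 × 1 × 5.12²) = 7.342.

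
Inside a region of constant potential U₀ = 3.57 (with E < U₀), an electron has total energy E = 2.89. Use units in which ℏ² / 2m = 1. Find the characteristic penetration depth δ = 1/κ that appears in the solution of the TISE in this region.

Since E < U₀ the TISE in this region is ψ'' = κ²ψ with κ = √(2m(U₀ − E))/ℏ.
κ = √(2 × 0.5 × 0.68) = 0.8246. The penetration depth is δ = 1/κ = 1.21.

δ = 1.21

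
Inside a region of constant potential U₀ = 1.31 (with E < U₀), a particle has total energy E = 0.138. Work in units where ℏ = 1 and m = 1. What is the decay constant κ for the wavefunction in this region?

Since E < U₀ the TISE in this region is ψ'' = κ²ψ with κ = √(2m(U₀ − E))/ℏ.
κ = √(2 × 1 × 1.172) = 1.531.

κ = 1.53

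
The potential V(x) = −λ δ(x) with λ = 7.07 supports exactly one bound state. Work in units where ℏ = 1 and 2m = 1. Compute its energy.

E = -12.5

The bound state is ψ(x) = √κ e^{−κ|x|}. The derivative jump ψ'(0⁺) − ψ'(0⁻) = −(2mλ/ℏ²)ψ(0) fixes κ = mλ/ℏ² = 3.535.
Then E = −ℏ²κ²/(2m) = −mλ²/(2ℏ²) = -12.50.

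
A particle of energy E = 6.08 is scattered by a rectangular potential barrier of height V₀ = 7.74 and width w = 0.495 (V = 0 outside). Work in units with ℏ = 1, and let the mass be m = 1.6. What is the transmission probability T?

Since E < V₀ the interior solution is evanescent with decay constant κ = √(2m(V₀ − E))/ℏ = 2.305.
κw = 1.141, sinh(κw) = 1.405.
Matching ψ, ψ′ at both faces gives T = [1 + V₀² sinh²(κw) / (4E(V₀ − E))]⁻¹ = 1/3.929 = 0.255.

T = 0.255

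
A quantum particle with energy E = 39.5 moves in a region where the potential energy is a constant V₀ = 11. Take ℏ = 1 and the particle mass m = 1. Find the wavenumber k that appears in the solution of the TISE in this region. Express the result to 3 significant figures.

With E > V₀ the solution is oscillatory, ψ ∝ e^{±ikx} with k = √(2m(E − V₀))/ℏ.
k = √(2 × 1 × 28.5) = 7.550.

k = 7.55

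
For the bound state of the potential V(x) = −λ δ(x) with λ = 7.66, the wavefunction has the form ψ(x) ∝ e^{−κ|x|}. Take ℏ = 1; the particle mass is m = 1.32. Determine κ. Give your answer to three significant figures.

κ = 10.1

Integrate −(ℏ²/2m)ψ'' − λδ(x)ψ = Eψ from −ε to +ε: the ψ'' term gives ψ'(0⁺) − ψ'(0⁻) and the δ term gives −(2mλ/ℏ²)ψ(0).
With ψ ∝ e^{−κ|x|} this yields −2κ = −2mλ/ℏ², so κ = mλ/ℏ² = 10.11.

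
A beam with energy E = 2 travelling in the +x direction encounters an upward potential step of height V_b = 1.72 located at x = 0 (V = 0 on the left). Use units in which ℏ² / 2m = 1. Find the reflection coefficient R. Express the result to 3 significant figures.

The wavenumbers are k₁ = √(2mE)/ℏ = 1.414 on the left and k₂ = √(2m(E − V_b))/ℏ = 0.5292 on the right.
Matching ψ and ψ′ at x = 0 gives r = (k₁ − k₂)/(k₁ + k₂), so R = r² = 0.2074 and T = 1 − R = 0.7926.

R = 0.207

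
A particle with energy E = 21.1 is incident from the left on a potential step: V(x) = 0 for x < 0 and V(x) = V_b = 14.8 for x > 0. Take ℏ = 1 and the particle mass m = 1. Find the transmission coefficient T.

T = 0.914

The wavenumbers are k₁ = √(2mE)/ℏ = 6.496 on the left and k₂ = √(2m(E − V_b))/ℏ = 3.550 on the right.
Matching ψ and ψ′ at x = 0 gives r = (k₁ − k₂)/(k₁ + k₂), so R = r² = 0.08603 and T = 1 − R = 0.9140.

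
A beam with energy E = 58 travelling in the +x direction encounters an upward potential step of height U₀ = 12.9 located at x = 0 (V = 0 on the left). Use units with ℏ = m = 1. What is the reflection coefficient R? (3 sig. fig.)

The wavenumbers are k₁ = √(2mE)/ℏ = 10.77 on the left and k₂ = √(2m(E − U₀))/ℏ = 9.497 on the right.
Continuity of ψ and ψ′ at the step yields the reflection amplitude r = (k₁ − k₂)/(k₁ + k₂) = 0.06281; thus R = |r|² = 0.003945, T = 0.9961.

R = 0.00394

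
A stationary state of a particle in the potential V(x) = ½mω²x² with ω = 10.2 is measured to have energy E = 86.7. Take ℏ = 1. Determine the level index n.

Invert E_n = (n + ½)ℏω: n = E/ℏω − ½ = 8.000, so n = 8.

n = 8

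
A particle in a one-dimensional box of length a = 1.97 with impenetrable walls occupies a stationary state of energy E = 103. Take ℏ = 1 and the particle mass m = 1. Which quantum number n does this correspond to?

For an infinite well E_n = n²π²ℏ²/(2ma²), so n = (a/πℏ)√(2mE).
n = (1.97/π) × √(2 × 1 × 103) = 9.000 → n = 9.

n = 9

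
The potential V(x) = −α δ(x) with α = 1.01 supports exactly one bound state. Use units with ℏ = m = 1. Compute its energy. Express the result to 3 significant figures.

E = -0.510

The bound state is ψ(x) = √κ e^{−κ|x|}. The derivative jump ψ'(0⁺) − ψ'(0⁻) = −(2mα/ℏ²)ψ(0) fixes κ = mα/ℏ² = 1.010.
Then E = −ℏ²κ²/(2m) = −mα²/(2ℏ²) = -0.5101.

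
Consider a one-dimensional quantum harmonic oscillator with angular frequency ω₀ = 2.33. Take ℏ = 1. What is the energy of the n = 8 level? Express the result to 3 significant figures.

The oscillator eigenvalues are E_n = ℏω₀(n + ½), so E_8 = 2.33 × 8.5 = 19.81.

E = 19.8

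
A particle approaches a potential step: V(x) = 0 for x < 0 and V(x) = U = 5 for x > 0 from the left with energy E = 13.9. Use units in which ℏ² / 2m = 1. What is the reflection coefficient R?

R = 0.0123

On each side the TISE gives plane waves with k = √(2m(E − V))/ℏ: k₁ = √(2·½·13.9) = 3.728, k₂ = √(2·½·8.9) = 2.983.
Continuity of ψ and ψ′ at the step yields the reflection amplitude r = (k₁ − k₂)/(k₁ + k₂) = 0.1110; thus R = |r|² = 0.01232, T = 0.9877.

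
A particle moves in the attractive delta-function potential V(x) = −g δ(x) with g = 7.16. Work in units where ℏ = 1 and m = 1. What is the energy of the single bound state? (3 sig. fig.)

For x ≠ 0 the bound state is ψ ∝ e^{−κ|x|}; integrating the TISE across the delta gives the cusp condition 2κ = 2mg/ℏ², so κ = 7.160.
Then E = −ℏ²κ²/(2m) = −mg²/(2ℏ²) = -25.63.

E = -25.6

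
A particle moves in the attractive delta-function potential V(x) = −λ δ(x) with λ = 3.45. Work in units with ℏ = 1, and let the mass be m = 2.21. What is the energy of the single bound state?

E = -13.2

For x ≠ 0 the bound state is ψ ∝ e^{−κ|x|}; integrating the TISE across the delta gives the cusp condition 2κ = 2mλ/ℏ², so κ = 7.625.
Then E = −ℏ²κ²/(2m) = −mλ²/(2ℏ²) = -13.15.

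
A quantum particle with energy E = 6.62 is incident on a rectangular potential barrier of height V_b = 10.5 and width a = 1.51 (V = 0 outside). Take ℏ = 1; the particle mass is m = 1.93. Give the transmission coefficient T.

E < V_b: inside the barrier ψ ∝ e^{±κx} with κ = √(2m(V_b − E))/ℏ = 3.870.
κa = 5.844, sinh(κa) = 172.5.
Matching ψ, ψ′ at both faces gives T = [1 + V_b² sinh²(κa) / (4E(V_b − E))]⁻¹ = 1/31940 = 0.0000313.

T = 0.0000313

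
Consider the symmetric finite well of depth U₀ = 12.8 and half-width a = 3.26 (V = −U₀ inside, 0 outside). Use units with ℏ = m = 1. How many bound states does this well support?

The dimensionless depth is z₀ = a√(2mU₀)/ℏ = 3.26 × √(25.60) = 16.49.
The even/odd transcendental equations gain one root per π/2 in z₀, giving N = 1 + ⌊2z₀/π⌋ = 1 + ⌊10.50⌋ = 11.

N = 11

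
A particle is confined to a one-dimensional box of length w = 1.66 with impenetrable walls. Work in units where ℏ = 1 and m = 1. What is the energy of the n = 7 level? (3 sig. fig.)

E = 87.8

The infinite-well eigenfunctions ψ_n = √(2/w) sin(nπx/w) vanish at both walls, giving E_n = n²π²ℏ²/(2mw²).
E_7 = 7² × π² / (2 × 1 × 1.66²) = 87.75.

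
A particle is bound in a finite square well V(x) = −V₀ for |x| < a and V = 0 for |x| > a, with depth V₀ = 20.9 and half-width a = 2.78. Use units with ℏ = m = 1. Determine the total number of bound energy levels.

N = 12

The dimensionless depth is z₀ = a√(2mV₀)/ℏ = 2.78 × √(41.80) = 17.97.
A new bound state (alternating even/odd) appears each time z₀ passes a multiple of π/2, so N = ⌊2z₀/π⌋ + 1 = ⌊11.44⌋ + 1 = 12.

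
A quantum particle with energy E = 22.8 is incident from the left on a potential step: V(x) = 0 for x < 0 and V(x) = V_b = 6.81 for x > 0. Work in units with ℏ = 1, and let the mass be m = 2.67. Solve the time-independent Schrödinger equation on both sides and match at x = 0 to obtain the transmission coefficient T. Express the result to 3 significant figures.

On each side the TISE gives plane waves with k = √(2m(E − V))/ℏ: k₁ = √(2·2.67·22.8) = 11.03, k₂ = √(2·2.67·15.99) = 9.240.
Matching ψ and ψ′ at x = 0 gives r = (k₁ − k₂)/(k₁ + k₂), so R = r² = 0.007826 and T = 1 − R = 0.9922.

T = 0.992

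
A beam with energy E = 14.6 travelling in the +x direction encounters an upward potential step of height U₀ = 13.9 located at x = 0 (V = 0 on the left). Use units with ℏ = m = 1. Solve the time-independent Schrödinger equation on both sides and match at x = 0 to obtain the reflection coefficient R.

R = 0.411

On each side the TISE gives plane waves with k = √(2m(E − V))/ℏ: k₁ = √(2·1·14.6) = 5.404, k₂ = √(2·1·0.7) = 1.183.
Matching ψ and ψ′ at x = 0 gives r = (k₁ − k₂)/(k₁ + k₂), so R = r² = 0.4105 and T = 1 − R = 0.5895.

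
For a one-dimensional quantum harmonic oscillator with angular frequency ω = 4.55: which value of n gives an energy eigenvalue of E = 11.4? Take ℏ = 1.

n = 2

E_n = ℏω(n + ½) ⇒ n = E/(ℏω) − ½ = 11.4/4.55 − 0.5 = 2.005 → n = 2.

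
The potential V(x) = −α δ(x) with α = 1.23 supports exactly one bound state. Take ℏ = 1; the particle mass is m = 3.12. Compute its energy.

E = -2.36

For x ≠ 0 the bound state is ψ ∝ e^{−κ|x|}; integrating the TISE across the delta gives the cusp condition 2κ = 2mα/ℏ², so κ = 3.838.
Then E = −ℏ²κ²/(2m) = −mα²/(2ℏ²) = -2.360.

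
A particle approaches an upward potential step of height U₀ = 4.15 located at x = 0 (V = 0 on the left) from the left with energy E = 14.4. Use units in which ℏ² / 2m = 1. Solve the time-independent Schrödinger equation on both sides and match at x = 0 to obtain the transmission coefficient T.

The wavenumbers are k₁ = √(2mE)/ℏ = 3.795 on the left and k₂ = √(2m(E − U₀))/ℏ = 3.202 on the right.
Matching ψ and ψ′ at x = 0 gives r = (k₁ − k₂)/(k₁ + k₂), so R = r² = 0.007188 and T = 1 − R = 0.9928.

T = 0.993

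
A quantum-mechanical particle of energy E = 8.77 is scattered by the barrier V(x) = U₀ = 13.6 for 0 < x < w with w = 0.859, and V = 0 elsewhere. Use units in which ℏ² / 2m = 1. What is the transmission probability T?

E < U₀: inside the barrier ψ ∝ e^{±κx} with κ = √(2m(U₀ − E))/ℏ = 2.198.
κw = 1.888, sinh(κw) = 3.227.
Matching ψ, ψ′ at both faces gives T = [1 + U₀² sinh²(κw) / (4E(U₀ − E))]⁻¹ = 1/12.37 = 0.0809.

T = 0.0809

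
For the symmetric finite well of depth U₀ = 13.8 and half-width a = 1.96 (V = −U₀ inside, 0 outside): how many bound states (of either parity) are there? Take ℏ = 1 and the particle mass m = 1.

The dimensionless depth is z₀ = a√(2mU₀)/ℏ = 1.96 × √(27.60) = 10.30.
A new bound state (alternating even/odd) appears each time z₀ passes a multiple of π/2, so N = ⌊2z₀/π⌋ + 1 = ⌊6.555⌋ + 1 = 7.

N = 7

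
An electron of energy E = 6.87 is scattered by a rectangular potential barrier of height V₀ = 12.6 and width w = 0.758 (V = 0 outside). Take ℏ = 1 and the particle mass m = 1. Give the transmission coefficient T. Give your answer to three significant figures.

T = 0.0232

Since E < V₀ the interior solution is evanescent with decay constant κ = √(2m(V₀ − E))/ℏ = 3.385.
κw = 2.566, sinh(κw) = 6.469.
Matching ψ, ψ′ at both faces gives T = [1 + V₀² sinh²(κw) / (4E(V₀ − E))]⁻¹ = 1/43.19 = 0.0232.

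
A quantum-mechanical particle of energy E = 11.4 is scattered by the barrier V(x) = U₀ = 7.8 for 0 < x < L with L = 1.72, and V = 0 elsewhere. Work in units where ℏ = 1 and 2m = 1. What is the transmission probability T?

T = 0.995

Above the barrier the interior wavenumber is k₂ = √(2m(E − U₀))/ℏ = 1.897, giving phase k₂L = 3.263.
Matching at both interfaces gives T⁻¹ = 1 + U₀² sin²(k₂L) / [4E(E − U₀)] = 1.005, hence T = 0.995.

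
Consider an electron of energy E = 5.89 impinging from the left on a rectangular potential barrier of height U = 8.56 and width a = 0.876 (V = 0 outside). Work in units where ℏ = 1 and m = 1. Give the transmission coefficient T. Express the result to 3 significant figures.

E < U: inside the barrier ψ ∝ e^{±κx} with κ = √(2m(U − E))/ℏ = 2.311.
κa = 2.024, sinh(κa) = 3.719.
Matching ψ, ψ′ at both faces gives T = [1 + U² sinh²(κa) / (4E(U − E))]⁻¹ = 1/17.11 = 0.0584.

T = 0.0584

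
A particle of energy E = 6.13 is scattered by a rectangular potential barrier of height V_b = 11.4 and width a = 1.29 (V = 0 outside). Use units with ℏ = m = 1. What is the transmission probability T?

T = 0.000916

Since E < V_b the interior solution is evanescent with decay constant κ = √(2m(V_b − E))/ℏ = 3.247.
κa = 4.188, sinh(κa) = 32.94.
The exact tunnelling result is T⁻¹ = 1 + V_b² sinh²(κa) / [4E(V_b − E)] = 1092, so T = 0.000916.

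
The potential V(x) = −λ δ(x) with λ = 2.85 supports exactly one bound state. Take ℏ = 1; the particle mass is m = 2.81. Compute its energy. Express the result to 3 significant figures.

E = -11.4

For x ≠ 0 the bound state is ψ ∝ e^{−κ|x|}; integrating the TISE across the delta gives the cusp condition 2κ = 2mλ/ℏ², so κ = 8.009.
Then E = −ℏ²κ²/(2m) = −mλ²/(2ℏ²) = -11.41.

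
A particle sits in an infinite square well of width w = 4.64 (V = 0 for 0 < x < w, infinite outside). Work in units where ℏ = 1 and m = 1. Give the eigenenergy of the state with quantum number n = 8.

Requiring ψ(0) = ψ(w) = 0 quantises k = nπ/w, hence E_n = ℏ²k²/2m = n²π²ℏ²/(2mw²).
E_8 = 8² × π² / (2 × 1 × 4.64²) = 14.67.

E = 14.7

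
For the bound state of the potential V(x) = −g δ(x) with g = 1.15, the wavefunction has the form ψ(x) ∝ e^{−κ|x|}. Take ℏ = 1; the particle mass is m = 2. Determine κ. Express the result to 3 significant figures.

Integrating the TISE across x = 0 gives the cusp condition ψ'(0⁺) − ψ'(0⁻) = −(2mg/ℏ²)ψ(0).
With ψ ∝ e^{−κ|x|} this yields −2κ = −2mg/ℏ², so κ = mg/ℏ² = 2.300.

κ = 2.30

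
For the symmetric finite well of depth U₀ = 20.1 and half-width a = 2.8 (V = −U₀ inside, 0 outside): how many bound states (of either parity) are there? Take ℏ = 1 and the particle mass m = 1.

The dimensionless depth is z₀ = a√(2mU₀)/ℏ = 2.8 × √(40.20) = 17.75.
A new bound state (alternating even/odd) appears each time z₀ passes a multiple of π/2, so N = ⌊2z₀/π⌋ + 1 = ⌊11.30⌋ + 1 = 12.

N = 12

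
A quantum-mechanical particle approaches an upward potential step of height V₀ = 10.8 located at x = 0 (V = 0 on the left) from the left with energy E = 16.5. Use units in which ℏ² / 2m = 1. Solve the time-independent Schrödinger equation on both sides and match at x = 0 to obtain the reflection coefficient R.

R = 0.0674

On each side the TISE gives plane waves with k = √(2m(E − V))/ℏ: k₁ = √(2·½·16.5) = 4.062, k₂ = √(2·½·5.7) = 2.387.
Matching ψ and ψ′ at x = 0 gives r = (k₁ − k₂)/(k₁ + k₂), so R = r² = 0.06741 and T = 1 − R = 0.9326.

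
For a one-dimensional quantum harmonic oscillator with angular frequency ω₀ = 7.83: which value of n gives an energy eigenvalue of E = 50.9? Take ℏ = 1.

Invert E_n = (n + ½)ℏω₀: n = E/ℏω₀ − ½ = 6.001, so n = 6.

n = 6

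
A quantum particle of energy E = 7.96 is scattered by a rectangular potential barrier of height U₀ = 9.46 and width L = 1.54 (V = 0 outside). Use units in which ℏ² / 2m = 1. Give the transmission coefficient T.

T = 0.0489

E < U₀: inside the barrier ψ ∝ e^{±κx} with κ = √(2m(U₀ − E))/ℏ = 1.225.
κL = 1.886, sinh(κL) = 3.221.
Matching ψ, ψ′ at both faces gives T = [1 + U₀² sinh²(κL) / (4E(U₀ − E))]⁻¹ = 1/20.44 = 0.0489.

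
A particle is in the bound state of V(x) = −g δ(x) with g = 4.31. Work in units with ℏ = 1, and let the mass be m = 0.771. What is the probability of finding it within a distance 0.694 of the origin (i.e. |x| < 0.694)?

The normalised bound state is ψ = √κ e^{−κ|x|} with κ = mg/ℏ² = 3.323.
P(|x| < d) = ∫_{−d}^{d} κ e^{−2κ|x|} dx = 1 − e^{−2κd} = 1 − e^{−4.612} = 0.9901.

P = 0.990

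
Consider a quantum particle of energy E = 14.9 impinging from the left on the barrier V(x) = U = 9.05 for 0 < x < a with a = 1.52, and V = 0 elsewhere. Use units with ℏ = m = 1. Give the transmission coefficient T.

E > U: inside the barrier k₂ = √(2m(E − U))/ℏ = 3.421, k₂a = 5.199.
T = [1 + U² sin²(k₂a) / (4E(E − U))]⁻¹ = 1/1.183 = 0.845.

T = 0.845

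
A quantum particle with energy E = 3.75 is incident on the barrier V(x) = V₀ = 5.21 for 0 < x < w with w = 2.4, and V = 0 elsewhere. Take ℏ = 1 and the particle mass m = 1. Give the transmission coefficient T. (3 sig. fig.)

T = 0.000884

Since E < V₀ the interior solution is evanescent with decay constant κ = √(2m(V₀ − E))/ℏ = 1.709.
κw = 4.101, sinh(κw) = 30.20.
Matching ψ, ψ′ at both faces gives T = [1 + V₀² sinh²(κw) / (4E(V₀ − E))]⁻¹ = 1/1131 = 0.000884.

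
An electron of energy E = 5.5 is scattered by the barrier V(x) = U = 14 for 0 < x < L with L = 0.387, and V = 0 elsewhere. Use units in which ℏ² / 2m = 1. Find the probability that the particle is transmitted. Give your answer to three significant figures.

E < U: inside the barrier ψ ∝ e^{±κx} with κ = √(2m(U − E))/ℏ = 2.915.
κL = 1.128, sinh(κL) = 1.383.
The exact tunnelling result is T⁻¹ = 1 + U² sinh²(κL) / [4E(U − E)] = 3.006, so T = 0.333.

T = 0.333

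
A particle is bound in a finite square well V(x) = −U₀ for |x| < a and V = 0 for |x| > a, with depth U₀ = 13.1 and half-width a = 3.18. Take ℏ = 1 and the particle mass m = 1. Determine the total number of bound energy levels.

N = 11

The dimensionless depth is z₀ = a√(2mU₀)/ℏ = 3.18 × √(26.20) = 16.28.
A new bound state (alternating even/odd) appears each time z₀ passes a multiple of π/2, so N = ⌊2z₀/π⌋ + 1 = ⌊10.36⌋ + 1 = 11.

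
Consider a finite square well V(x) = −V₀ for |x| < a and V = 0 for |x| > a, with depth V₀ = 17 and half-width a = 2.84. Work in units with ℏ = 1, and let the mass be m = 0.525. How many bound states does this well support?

The dimensionless depth is z₀ = a√(2mV₀)/ℏ = 2.84 × √(17.85) = 12.00.
The even/odd transcendental equations gain one root per π/2 in z₀, giving N = 1 + ⌊2z₀/π⌋ = 1 + ⌊7.639⌋ = 8.

N = 8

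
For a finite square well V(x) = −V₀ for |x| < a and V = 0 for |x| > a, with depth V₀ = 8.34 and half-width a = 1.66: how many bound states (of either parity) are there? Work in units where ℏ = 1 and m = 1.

Define the well-strength parameter z₀ = (a/ℏ)√(2mV₀) = 1.66 × √(2·1·8.34) = 6.780.
The even/odd transcendental equations gain one root per π/2 in z₀, giving N = 1 + ⌊2z₀/π⌋ = 1 + ⌊4.316⌋ = 5.

N = 5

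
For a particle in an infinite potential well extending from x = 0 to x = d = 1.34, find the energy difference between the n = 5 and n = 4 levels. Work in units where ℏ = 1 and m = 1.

ΔE = 24.7

E_n = n²π²ℏ²/(2md²), so ΔE = (5² − 4²) π²ℏ²/(2md²).
ΔE = 9 × π² / (2 × 1 × 1.34²) = 24.73.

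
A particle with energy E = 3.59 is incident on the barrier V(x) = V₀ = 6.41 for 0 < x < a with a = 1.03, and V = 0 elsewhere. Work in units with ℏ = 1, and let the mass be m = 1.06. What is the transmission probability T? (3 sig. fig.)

T = 0.0253

E < V₀: inside the barrier ψ ∝ e^{±κx} with κ = √(2m(V₀ − E))/ℏ = 2.445.
κa = 2.518, sinh(κa) = 6.164.
The exact tunnelling result is T⁻¹ = 1 + V₀² sinh²(κa) / [4E(V₀ − E)] = 39.55, so T = 0.0253.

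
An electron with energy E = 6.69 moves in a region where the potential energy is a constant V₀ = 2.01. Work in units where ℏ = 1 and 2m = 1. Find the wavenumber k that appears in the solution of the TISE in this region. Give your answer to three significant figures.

With E > V₀ the solution is oscillatory, ψ ∝ e^{±ikx} with k = √(2m(E − V₀))/ℏ.
k = √(2 × 0.5 × 4.68) = 2.163.

k = 2.16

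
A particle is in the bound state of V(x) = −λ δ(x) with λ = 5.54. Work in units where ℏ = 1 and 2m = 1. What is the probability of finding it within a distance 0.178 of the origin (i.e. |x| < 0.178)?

P = 0.627

The normalised bound state is ψ = √κ e^{−κ|x|} with κ = mλ/ℏ² = 2.770.
P(|x| < d) = ∫_{−d}^{d} κ e^{−2κ|x|} dx = 1 − e^{−2κd} = 1 − e^{−0.9861} = 0.6270.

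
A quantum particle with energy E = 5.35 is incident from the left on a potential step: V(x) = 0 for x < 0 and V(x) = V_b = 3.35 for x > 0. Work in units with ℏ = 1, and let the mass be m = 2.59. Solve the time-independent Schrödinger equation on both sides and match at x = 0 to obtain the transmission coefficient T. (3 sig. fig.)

The wavenumbers are k₁ = √(2mE)/ℏ = 5.264 on the left and k₂ = √(2m(E − V_b))/ℏ = 3.219 on the right.
Continuity of ψ and ψ′ at the step yields the reflection amplitude r = (k₁ − k₂)/(k₁ + k₂) = 0.2411; thus R = |r|² = 0.05815, T = 0.9419.

T = 0.942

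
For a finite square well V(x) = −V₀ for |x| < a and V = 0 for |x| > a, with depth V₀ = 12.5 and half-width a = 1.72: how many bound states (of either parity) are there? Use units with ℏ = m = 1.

N = 6

The dimensionless depth is z₀ = a√(2mV₀)/ℏ = 1.72 × √(25.00) = 8.600.
A new bound state (alternating even/odd) appears each time z₀ passes a multiple of π/2, so N = ⌊2z₀/π⌋ + 1 = ⌊5.475⌋ + 1 = 6.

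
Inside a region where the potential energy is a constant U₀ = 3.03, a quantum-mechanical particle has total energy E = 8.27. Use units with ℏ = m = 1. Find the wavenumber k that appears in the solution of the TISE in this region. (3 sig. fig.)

k = 3.24

With E > U₀ the solution is oscillatory, ψ ∝ e^{±ikx} with k = √(2m(E − U₀))/ℏ.
k = √(2 × 1 × 5.24) = 3.237.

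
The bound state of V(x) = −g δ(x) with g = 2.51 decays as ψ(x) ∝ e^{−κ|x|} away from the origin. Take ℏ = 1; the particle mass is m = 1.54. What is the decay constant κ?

Integrating the TISE across x = 0 gives the cusp condition ψ'(0⁺) − ψ'(0⁻) = −(2mg/ℏ²)ψ(0).
With ψ ∝ e^{−κ|x|} this yields −2κ = −2mg/ℏ², so κ = mg/ℏ² = 3.865.

κ = 3.87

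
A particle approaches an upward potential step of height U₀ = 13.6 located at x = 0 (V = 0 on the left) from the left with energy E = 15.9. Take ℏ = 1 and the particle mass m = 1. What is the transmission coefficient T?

T = 0.798

The wavenumbers are k₁ = √(2mE)/ℏ = 5.639 on the left and k₂ = √(2m(E − U₀))/ℏ = 2.145 on the right.
Continuity of ψ and ψ′ at the step yields the reflection amplitude r = (k₁ − k₂)/(k₁ + k₂) = 0.4489; thus R = |r|² = 0.2015, T = 0.7985.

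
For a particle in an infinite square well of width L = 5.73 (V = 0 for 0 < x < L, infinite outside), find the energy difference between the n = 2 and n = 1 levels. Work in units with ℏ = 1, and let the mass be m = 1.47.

E_n = n²π²ℏ²/(2mL²), so ΔE = (2² − 1²) π²ℏ²/(2mL²).
ΔE = 3 × π² / (2 × 1.47 × 5.73²) = 0.3067.

ΔE = 0.307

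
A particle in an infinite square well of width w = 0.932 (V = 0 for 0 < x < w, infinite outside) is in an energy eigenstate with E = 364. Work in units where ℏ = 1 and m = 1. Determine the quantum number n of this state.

n = 8

For an infinite well E_n = n²π²ℏ²/(2mw²), so n = (w/πℏ)√(2mE).
n = (0.932/π) × √(2 × 1 × 364) = 8.004 → n = 8.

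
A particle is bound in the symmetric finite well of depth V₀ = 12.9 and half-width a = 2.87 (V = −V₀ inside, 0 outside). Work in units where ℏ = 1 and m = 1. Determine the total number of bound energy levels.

The dimensionless depth is z₀ = a√(2mV₀)/ℏ = 2.87 × √(25.80) = 14.58.
The even/odd transcendental equations gain one root per π/2 in z₀, giving N = 1 + ⌊2z₀/π⌋ = 1 + ⌊9.281⌋ = 10.

N = 10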